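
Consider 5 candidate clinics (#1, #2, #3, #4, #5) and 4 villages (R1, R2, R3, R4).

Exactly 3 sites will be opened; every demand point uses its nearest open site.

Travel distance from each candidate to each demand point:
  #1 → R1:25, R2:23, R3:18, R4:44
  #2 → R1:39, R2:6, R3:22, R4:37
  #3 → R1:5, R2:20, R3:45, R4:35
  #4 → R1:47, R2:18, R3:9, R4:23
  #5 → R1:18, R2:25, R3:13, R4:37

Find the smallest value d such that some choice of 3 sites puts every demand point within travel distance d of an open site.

23

Open {#1, #3, #4}.
  Farthest demand point is R4 at travel distance 23 (to #4); all others are ≤ 23.
With {#1, #4, #5} the worst case is 23.
With {#2, #3, #4} the worst case is 23.
No size-3 selection achieves below 23.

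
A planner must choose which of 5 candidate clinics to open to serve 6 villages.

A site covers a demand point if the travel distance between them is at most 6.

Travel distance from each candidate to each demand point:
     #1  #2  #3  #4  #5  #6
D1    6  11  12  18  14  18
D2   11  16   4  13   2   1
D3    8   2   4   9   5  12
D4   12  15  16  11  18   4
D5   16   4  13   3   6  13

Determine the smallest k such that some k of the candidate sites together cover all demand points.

Coverage sets (demand points within 6 of each site):
  D1: {#1}
  D2: {#3, #5, #6}
  D3: {#2, #3, #5}
  D4: {#6}
  D5: {#2, #4, #5}
No 2 sites suffice: every size-2 union leaves at least one demand point uncovered.
But {D1, D2, D5} covers everything, so the minimum is 3.

3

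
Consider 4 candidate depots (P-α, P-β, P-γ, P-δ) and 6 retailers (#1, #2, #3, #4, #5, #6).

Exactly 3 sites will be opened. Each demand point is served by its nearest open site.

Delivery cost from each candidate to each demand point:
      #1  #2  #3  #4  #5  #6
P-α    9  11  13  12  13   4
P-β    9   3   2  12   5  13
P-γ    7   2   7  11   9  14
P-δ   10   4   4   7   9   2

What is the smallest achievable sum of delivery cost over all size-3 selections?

25

Open {P-β, P-γ, P-δ}.
  #1→P-γ 7, #2→P-γ 2, #3→P-β 2, #4→P-δ 7, #5→P-β 5, #6→P-δ 2  ⇒ total 25.
Compare {P-α, P-β, P-δ}: total 28.
Compare {P-α, P-β, P-γ}: total 31.
No size-3 selection does better; minimum is 25.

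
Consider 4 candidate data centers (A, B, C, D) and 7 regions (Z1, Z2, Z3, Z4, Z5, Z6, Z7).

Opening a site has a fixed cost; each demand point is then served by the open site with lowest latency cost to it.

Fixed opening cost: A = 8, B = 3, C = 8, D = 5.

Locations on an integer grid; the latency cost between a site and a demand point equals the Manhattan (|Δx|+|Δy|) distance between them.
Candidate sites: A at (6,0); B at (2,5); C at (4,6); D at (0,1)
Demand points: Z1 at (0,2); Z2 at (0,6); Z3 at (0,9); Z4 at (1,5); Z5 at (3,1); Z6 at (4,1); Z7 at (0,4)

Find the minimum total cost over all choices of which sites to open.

29

Open {B, D}: assign each demand point to its cheapest open site.
  Z1→D 1, Z2→B 3, Z3→B 6, Z4→B 1, Z5→D 3, Z6→D 4, Z7→B 3
  latency cost 21, fixed 8 → total 29.
Compare {B}: latency cost 29 + fixed 3 = 32.
Compare {D}: latency cost 29 + fixed 5 = 34.
Compare {A, B}: latency cost 25 + fixed 11 = 36.
All other subsets cost ≥ 32. Minimum total cost: 29.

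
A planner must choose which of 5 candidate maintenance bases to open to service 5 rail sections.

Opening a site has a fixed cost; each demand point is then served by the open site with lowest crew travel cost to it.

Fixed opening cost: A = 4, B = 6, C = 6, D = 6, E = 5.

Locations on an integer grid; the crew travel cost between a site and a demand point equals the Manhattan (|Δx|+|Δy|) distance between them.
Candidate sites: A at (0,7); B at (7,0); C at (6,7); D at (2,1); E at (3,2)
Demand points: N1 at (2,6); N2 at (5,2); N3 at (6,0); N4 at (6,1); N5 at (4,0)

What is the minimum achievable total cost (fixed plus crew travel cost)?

23

Open {A, B}: assign each demand point to its cheapest open site.
  N1→A 3, N2→B 4, N3→B 1, N4→B 2, N5→B 3
  crew travel cost 13, fixed 10 → total 23.
Compare {E}: crew travel cost 19 + fixed 5 = 24.
Compare {B, E}: crew travel cost 13 + fixed 11 = 24.
Compare {A, E}: crew travel cost 17 + fixed 9 = 26.
All other subsets cost ≥ 24. Minimum total cost: 23.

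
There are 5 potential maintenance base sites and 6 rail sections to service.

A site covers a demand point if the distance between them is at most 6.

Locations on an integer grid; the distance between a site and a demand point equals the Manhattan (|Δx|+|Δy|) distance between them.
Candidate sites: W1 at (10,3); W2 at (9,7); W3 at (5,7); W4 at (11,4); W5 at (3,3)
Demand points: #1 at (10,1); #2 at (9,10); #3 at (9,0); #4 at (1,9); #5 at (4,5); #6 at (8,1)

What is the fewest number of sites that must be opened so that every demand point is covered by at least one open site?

3

Coverage sets (demand points within 6 of each site):
  W1: {#1, #3, #6}
  W2: {#2}
  W3: {#4, #5}
  W4: {#1, #3, #6}
  W5: {#5}
No 2 sites suffice: every size-2 union leaves at least one demand point uncovered.
But {W1, W2, W3} covers everything, so the minimum is 3.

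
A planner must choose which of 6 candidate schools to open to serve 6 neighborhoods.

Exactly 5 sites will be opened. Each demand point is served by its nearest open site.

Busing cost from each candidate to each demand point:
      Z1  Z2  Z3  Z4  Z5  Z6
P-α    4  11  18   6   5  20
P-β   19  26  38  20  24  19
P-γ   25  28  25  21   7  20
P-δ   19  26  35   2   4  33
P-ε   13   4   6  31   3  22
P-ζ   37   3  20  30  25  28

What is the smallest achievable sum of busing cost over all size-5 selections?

37

Open {P-α, P-β, P-δ, P-ε, P-ζ}.
  Z1→P-α 4, Z2→P-ζ 3, Z3→P-ε 6, Z4→P-δ 2, Z5→P-ε 3, Z6→P-β 19  ⇒ total 37.
Compare {P-α, P-β, P-γ, P-δ, P-ε}: total 38.
Compare {P-α, P-γ, P-δ, P-ε, P-ζ}: total 38.
No size-5 selection does better; minimum is 37.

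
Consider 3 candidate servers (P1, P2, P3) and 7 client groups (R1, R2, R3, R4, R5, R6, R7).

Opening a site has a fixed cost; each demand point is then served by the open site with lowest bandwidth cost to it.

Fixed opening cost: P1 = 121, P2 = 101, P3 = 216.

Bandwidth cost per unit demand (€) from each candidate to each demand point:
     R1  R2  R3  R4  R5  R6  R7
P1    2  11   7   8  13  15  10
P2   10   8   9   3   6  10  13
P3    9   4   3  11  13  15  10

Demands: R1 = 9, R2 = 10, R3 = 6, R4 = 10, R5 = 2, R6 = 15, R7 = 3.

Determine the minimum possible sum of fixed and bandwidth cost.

556

Open {P2}: assign each demand point to its cheapest open site.
  R1→P2 9×10=90, R2→P2 10×8=80, R3→P2 6×9=54, R4→P2 10×3=30, R5→P2 2×6=12, R6→P2 15×10=150, R7→P2 3×13=39
  bandwidth cost 455, fixed 101 → total 556.
Compare {P1, P2}: bandwidth cost 362 + fixed 222 = 584.
Compare {P1}: bandwidth cost 531 + fixed 121 = 652.
Compare {P2, P3}: bandwidth cost 361 + fixed 317 = 678.
All other subsets cost ≥ 584. Minimum total cost: 556.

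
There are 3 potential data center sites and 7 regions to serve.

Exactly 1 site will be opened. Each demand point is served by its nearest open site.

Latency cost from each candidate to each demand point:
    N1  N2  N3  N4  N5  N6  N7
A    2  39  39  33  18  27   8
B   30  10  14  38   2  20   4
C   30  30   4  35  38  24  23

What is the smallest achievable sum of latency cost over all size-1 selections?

Open {B}.
  N1→B 30, N2→B 10, N3→B 14, N4→B 38, N5→B 2, N6→B 20, N7→B 4  ⇒ total 118.
Compare {A}: total 166.
Compare {C}: total 184.

118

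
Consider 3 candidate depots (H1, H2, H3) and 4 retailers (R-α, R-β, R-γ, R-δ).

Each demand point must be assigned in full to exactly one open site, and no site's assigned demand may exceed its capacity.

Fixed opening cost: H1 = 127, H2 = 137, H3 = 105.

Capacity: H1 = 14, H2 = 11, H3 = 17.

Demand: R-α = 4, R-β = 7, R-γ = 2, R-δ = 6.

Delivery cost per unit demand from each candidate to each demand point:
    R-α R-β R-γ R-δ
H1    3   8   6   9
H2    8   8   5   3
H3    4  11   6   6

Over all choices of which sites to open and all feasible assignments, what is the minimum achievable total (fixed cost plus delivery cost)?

Open {H1, H3}; cheapest assignment that respects the capacities:
  H1 (cap 14, load 13): R-α, R-β, R-γ — cost 4×3 + 7×8 + 2×6 = 80
  H3 (cap 17, load 6): R-δ — cost 6×6 = 36
  Shipping 116, fixed 232 → total 348.
  Any other capacity-feasible assignment to {H1, H3} ships for at least 116.
Compare {H1, H2}: its best feasible assignment gives total 360.
Compare {H2, H3}: its best feasible assignment gives total 360.
Every other set of open sites that can feasibly serve all demand totals ≥ 360 even under its best assignment. Minimum: 348.

348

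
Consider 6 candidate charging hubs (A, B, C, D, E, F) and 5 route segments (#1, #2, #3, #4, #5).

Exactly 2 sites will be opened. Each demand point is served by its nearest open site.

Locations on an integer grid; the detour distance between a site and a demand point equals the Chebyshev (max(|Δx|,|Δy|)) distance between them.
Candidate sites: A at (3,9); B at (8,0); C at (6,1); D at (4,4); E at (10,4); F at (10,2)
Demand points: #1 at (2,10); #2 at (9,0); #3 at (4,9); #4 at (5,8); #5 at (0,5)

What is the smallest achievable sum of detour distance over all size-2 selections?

Open {A, B}.
  #1→A 1, #2→B 1, #3→A 1, #4→A 2, #5→A 4  ⇒ total 9.
Compare {A, F}: total 10.
Compare {A, C}: total 11.
No size-2 selection does better; minimum is 9.

9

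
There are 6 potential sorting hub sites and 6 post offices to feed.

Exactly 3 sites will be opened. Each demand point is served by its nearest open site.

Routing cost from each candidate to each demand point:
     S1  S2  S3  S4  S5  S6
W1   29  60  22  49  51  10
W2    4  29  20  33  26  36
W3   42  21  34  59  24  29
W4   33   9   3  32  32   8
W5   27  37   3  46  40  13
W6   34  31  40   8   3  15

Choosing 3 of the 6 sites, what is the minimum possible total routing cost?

35

Open {W2, W4, W6}.
  S1→W2 4, S2→W4 9, S3→W4 3, S4→W6 8, S5→W6 3, S6→W4 8  ⇒ total 35.
Compare {W4, W5, W6}: total 58.
Compare {W1, W4, W6}: total 60.
No size-3 selection does better; minimum is 35.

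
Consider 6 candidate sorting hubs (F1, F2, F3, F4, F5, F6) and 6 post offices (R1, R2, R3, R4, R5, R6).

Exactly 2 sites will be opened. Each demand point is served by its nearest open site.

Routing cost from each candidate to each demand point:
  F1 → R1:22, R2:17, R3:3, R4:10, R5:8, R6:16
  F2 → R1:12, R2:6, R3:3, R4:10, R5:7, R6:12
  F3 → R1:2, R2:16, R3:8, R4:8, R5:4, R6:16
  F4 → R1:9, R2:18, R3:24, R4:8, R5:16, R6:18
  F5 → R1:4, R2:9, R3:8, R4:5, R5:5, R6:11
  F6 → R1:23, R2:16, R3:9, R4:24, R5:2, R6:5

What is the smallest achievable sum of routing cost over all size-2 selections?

Open {F5, F6}.
  R1→F5 4, R2→F5 9, R3→F5 8, R4→F5 5, R5→F6 2, R6→F6 5  ⇒ total 33.
Compare {F2, F5}: total 34.
Compare {F2, F3}: total 35.
No size-2 selection does better; minimum is 33.

33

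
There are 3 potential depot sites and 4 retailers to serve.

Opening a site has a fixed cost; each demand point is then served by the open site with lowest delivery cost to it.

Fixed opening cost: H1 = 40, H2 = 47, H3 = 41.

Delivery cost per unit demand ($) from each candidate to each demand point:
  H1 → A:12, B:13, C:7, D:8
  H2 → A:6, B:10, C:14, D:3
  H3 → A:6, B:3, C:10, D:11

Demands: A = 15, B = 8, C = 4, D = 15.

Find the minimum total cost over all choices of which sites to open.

287

Open {H2, H3}: assign each demand point to its cheapest open site.
  A→H2 15×6=90, B→H3 8×3=24, C→H3 4×10=40, D→H2 15×3=45
  delivery cost 199, fixed 88 → total 287.
Compare {H1, H2, H3}: delivery cost 187 + fixed 128 = 315.
Compare {H2}: delivery cost 271 + fixed 47 = 318.
Compare {H1, H2}: delivery cost 243 + fixed 87 = 330.
All other subsets cost ≥ 315. Minimum total cost: 287.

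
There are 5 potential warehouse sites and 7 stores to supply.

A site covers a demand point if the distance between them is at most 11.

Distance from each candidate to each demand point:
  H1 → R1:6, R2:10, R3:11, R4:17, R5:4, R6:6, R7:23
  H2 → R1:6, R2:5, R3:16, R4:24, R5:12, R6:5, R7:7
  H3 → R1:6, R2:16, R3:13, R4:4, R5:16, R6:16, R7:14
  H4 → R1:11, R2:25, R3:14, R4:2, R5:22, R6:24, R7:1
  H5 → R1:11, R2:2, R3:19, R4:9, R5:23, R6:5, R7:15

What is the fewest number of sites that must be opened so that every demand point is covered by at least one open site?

2

Coverage sets (demand points within 11 of each site):
  H1: {R1, R2, R3, R5, R6}
  H2: {R1, R2, R6, R7}
  H3: {R1, R4}
  H4: {R1, R4, R7}
  H5: {R1, R2, R4, R6}
No single site covers all 7 demand points.
But {H1, H4} covers everything, so the minimum is 2.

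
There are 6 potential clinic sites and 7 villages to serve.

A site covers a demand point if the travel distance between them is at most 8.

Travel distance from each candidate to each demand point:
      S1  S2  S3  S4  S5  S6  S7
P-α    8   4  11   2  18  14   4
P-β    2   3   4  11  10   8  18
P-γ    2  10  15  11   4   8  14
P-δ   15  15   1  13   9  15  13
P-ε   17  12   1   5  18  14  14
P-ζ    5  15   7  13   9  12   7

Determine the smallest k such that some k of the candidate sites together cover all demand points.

3

Coverage sets (demand points within 8 of each site):
  P-α: {S1, S2, S4, S7}
  P-β: {S1, S2, S3, S6}
  P-γ: {S1, S5, S6}
  P-δ: {S3}
  P-ε: {S3, S4}
  P-ζ: {S1, S3, S7}
No 2 sites suffice: every size-2 union leaves at least one demand point uncovered.
But {P-α, P-β, P-γ} covers everything, so the minimum is 3.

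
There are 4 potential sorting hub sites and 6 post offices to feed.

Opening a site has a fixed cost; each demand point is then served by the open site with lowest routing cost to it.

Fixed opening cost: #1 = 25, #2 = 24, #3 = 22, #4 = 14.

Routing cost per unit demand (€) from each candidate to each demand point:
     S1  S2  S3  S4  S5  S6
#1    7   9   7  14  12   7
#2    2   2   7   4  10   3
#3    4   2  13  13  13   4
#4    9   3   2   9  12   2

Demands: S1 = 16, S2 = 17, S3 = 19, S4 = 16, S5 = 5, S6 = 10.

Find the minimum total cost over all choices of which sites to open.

276

Open {#2, #4}: assign each demand point to its cheapest open site.
  S1→#2 16×2=32, S2→#2 17×2=34, S3→#4 19×2=38, S4→#2 16×4=64, S5→#2 5×10=50, S6→#4 10×2=20
  routing cost 238, fixed 38 → total 276.
Compare {#2, #3, #4}: routing cost 238 + fixed 60 = 298.
Compare {#1, #2, #4}: routing cost 238 + fixed 63 = 301.
Compare {#1, #2, #3, #4}: routing cost 238 + fixed 85 = 323.
All other subsets cost ≥ 298. Minimum total cost: 276.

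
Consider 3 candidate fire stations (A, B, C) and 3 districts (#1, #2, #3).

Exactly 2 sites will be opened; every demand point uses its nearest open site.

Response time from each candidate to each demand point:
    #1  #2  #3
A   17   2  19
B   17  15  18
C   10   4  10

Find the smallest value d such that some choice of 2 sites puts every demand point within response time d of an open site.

10

Open {A, C}.
  Farthest demand point is #1 at response time 10 (to C); all others are ≤ 10.
With {B, C} the worst case is 10.
With {A, B} the worst case is 18.
No size-2 selection achieves below 10.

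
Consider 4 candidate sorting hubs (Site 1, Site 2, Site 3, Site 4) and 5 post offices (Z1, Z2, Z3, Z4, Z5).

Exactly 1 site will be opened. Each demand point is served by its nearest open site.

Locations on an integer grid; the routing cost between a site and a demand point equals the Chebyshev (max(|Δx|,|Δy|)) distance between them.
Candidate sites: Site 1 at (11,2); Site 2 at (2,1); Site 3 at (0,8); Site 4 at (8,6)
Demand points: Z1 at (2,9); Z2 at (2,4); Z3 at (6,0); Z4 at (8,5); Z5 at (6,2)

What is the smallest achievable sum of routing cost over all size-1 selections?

Open {Site 4}.
  Z1→Site 4 6, Z2→Site 4 6, Z3→Site 4 6, Z4→Site 4 1, Z5→Site 4 4  ⇒ total 23.
Compare {Site 2}: total 25.
Compare {Site 3}: total 28.
No size-1 selection does better; minimum is 23.

23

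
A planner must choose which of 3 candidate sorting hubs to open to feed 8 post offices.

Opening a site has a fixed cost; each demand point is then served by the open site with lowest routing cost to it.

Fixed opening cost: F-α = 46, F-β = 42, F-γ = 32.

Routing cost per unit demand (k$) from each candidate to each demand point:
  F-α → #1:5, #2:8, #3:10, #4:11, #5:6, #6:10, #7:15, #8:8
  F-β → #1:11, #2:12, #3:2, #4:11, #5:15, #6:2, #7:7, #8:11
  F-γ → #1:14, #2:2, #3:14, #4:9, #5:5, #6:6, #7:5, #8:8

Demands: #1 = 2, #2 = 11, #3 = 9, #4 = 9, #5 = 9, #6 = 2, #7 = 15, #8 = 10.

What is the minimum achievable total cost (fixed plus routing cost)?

421

Open {F-β, F-γ}: assign each demand point to its cheapest open site.
  #1→F-β 2×11=22, #2→F-γ 11×2=22, #3→F-β 9×2=18, #4→F-γ 9×9=81, #5→F-γ 9×5=45, #6→F-β 2×2=4, #7→F-γ 15×5=75, #8→F-γ 10×8=80
  routing cost 347, fixed 74 → total 421.
Compare {F-α, F-β, F-γ}: routing cost 335 + fixed 120 = 455.
Compare {F-α, F-γ}: routing cost 415 + fixed 78 = 493.
Compare {F-γ}: routing cost 469 + fixed 32 = 501.
All other subsets cost ≥ 455. Minimum total cost: 421.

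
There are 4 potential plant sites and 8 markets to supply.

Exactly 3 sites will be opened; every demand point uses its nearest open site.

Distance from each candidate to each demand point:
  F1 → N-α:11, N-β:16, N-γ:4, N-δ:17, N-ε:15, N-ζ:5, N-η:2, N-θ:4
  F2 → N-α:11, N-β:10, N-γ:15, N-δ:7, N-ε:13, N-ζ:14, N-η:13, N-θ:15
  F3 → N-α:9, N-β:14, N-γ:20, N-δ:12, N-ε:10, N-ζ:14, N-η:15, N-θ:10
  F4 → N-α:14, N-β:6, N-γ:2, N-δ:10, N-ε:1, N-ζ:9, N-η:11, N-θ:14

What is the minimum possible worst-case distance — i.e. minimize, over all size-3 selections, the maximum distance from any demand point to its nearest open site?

10

Open {F1, F2, F3}.
  Farthest demand point is N-β at distance 10 (to F2); all others are ≤ 10.
With {F1, F3, F4} the worst case is 10.
With {F1, F2, F4} the worst case is 11.
No size-3 selection achieves below 10.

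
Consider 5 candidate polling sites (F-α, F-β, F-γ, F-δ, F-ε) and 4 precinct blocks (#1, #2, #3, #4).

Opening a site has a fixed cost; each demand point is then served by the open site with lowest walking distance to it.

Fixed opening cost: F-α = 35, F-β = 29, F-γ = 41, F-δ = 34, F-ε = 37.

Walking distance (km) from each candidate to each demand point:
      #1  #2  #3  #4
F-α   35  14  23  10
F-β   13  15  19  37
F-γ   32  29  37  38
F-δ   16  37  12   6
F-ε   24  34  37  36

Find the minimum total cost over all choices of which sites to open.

105

Open {F-δ}: assign each demand point to its cheapest open site.
  #1→F-δ 16, #2→F-δ 37, #3→F-δ 12, #4→F-δ 6
  walking distance 71, fixed 34 → total 105.
Compare {F-β, F-δ}: walking distance 46 + fixed 63 = 109.
Compare {F-β}: walking distance 84 + fixed 29 = 113.
Compare {F-α}: walking distance 82 + fixed 35 = 117.
All other subsets cost ≥ 109. Minimum total cost: 105.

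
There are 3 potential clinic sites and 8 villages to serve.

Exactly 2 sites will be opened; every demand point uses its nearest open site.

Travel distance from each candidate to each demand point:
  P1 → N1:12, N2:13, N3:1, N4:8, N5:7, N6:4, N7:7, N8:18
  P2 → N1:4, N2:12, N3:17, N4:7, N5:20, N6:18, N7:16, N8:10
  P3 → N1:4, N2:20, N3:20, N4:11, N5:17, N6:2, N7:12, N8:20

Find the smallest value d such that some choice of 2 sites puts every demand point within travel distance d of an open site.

Open {P1, P2}.
  Farthest demand point is N2 at travel distance 12 (to P2); all others are ≤ 12.
With {P2, P3} the worst case is 17.
With {P1, P3} the worst case is 18.
No size-2 selection achieves below 12.

12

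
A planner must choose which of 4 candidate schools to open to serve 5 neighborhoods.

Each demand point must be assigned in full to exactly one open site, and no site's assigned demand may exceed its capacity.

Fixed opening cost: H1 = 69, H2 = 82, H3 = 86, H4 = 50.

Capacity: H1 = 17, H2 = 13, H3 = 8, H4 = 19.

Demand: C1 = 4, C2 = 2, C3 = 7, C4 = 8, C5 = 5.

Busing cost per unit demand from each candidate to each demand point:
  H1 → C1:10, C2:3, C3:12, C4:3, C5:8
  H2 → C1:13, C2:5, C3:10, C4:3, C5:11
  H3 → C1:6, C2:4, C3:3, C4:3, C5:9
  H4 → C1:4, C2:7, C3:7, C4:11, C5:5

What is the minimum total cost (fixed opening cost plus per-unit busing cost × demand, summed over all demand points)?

239

Open {H1, H4}; cheapest assignment that respects the capacities:
  H1 (cap 17, load 10): C2, C4 — cost 2×3 + 8×3 = 30
  H4 (cap 19, load 16): C1, C3, C5 — cost 4×4 + 7×7 + 5×5 = 90
  Shipping 120, fixed 119 → total 239.
  Any other capacity-feasible assignment to {H1, H4} ships for at least 120.
Compare {H2, H4}: its best feasible assignment gives total 256.
Compare {H3, H4}: its best feasible assignment gives total 264.
Every other set of open sites that can feasibly serve all demand totals ≥ 256 even under its best assignment. Minimum: 239.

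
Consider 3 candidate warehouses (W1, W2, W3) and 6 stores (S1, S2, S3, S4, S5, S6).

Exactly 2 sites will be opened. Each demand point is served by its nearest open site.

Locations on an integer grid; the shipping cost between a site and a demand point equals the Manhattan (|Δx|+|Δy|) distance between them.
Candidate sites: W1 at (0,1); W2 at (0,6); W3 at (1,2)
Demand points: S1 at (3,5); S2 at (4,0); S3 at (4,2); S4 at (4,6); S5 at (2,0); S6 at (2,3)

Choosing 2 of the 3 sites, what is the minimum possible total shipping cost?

21

Open {W2, W3}.
  S1→W2 4, S2→W3 5, S3→W3 3, S4→W2 4, S5→W3 3, S6→W3 2  ⇒ total 21.
Compare {W1, W2}: total 25.
Compare {W1, W3}: total 25.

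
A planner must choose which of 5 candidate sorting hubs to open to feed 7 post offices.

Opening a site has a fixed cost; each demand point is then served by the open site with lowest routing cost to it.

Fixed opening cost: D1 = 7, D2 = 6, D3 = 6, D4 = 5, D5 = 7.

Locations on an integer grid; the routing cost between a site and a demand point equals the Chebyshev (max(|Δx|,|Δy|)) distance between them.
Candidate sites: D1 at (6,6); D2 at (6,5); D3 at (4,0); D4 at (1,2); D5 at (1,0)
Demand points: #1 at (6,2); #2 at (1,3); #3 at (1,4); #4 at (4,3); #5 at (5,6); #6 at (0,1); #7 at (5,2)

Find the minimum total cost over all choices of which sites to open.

24

Open {D2, D4}: assign each demand point to its cheapest open site.
  #1→D2 3, #2→D4 1, #3→D4 2, #4→D2 2, #5→D2 1, #6→D4 1, #7→D2 3
  routing cost 13, fixed 11 → total 24.
Compare {D4}: routing cost 20 + fixed 5 = 25.
Compare {D3, D4}: routing cost 15 + fixed 11 = 26.
Compare {D1, D4}: routing cost 16 + fixed 12 = 28.
All other subsets cost ≥ 25. Minimum total cost: 24.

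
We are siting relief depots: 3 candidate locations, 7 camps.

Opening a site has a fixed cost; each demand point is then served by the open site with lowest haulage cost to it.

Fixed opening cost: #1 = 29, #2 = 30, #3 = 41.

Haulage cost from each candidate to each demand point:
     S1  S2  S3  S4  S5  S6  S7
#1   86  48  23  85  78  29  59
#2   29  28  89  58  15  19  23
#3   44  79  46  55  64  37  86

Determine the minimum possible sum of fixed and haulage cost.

Open {#1, #2}: assign each demand point to its cheapest open site.
  S1→#2 29, S2→#2 28, S3→#1 23, S4→#2 58, S5→#2 15, S6→#2 19, S7→#2 23
  haulage cost 195, fixed 59 → total 254.
Compare {#2, #3}: haulage cost 215 + fixed 71 = 286.
Compare {#2}: haulage cost 261 + fixed 30 = 291.
Compare {#1, #2, #3}: haulage cost 192 + fixed 100 = 292.
All other subsets cost ≥ 286. Minimum total cost: 254.

254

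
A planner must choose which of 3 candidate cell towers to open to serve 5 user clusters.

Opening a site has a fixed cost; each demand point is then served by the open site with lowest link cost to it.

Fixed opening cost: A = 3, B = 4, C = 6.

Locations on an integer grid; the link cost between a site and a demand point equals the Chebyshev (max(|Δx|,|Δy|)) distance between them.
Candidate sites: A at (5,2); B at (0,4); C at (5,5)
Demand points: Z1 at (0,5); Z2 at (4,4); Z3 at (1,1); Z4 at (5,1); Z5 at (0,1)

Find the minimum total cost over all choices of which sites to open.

17

Open {A, B}: assign each demand point to its cheapest open site.
  Z1→B 1, Z2→A 2, Z3→B 3, Z4→A 1, Z5→B 3
  link cost 10, fixed 7 → total 17.
Compare {A}: link cost 17 + fixed 3 = 20.
Compare {B}: link cost 16 + fixed 4 = 20.
Compare {B, C}: link cost 12 + fixed 10 = 22.
All other subsets cost ≥ 20. Minimum total cost: 17.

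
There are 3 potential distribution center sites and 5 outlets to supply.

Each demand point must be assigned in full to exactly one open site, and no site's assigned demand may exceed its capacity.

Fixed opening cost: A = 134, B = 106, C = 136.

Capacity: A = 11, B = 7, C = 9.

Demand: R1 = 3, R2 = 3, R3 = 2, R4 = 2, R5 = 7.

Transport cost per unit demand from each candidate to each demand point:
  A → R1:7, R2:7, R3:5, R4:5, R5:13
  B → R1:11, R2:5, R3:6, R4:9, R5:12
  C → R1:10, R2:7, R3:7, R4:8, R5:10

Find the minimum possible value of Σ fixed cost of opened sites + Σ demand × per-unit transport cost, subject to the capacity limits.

Open {A, B}; cheapest assignment that respects the capacities:
  A (cap 11, load 10): R1, R2, R3, R4 — cost 3×7 + 3×7 + 2×5 + 2×5 = 62
  B (cap 7, load 7): R5 — cost 7×12 = 84
  Shipping 146, fixed 240 → total 386.
  Any other capacity-feasible assignment to {A, B} ships for at least 146.
Compare {A, C}: its best feasible assignment gives total 402.
Compare {A, B, C}: its best feasible assignment gives total 502.
Every other set of open sites that can feasibly serve all demand totals ≥ 402 even under its best assignment. Minimum: 386.

386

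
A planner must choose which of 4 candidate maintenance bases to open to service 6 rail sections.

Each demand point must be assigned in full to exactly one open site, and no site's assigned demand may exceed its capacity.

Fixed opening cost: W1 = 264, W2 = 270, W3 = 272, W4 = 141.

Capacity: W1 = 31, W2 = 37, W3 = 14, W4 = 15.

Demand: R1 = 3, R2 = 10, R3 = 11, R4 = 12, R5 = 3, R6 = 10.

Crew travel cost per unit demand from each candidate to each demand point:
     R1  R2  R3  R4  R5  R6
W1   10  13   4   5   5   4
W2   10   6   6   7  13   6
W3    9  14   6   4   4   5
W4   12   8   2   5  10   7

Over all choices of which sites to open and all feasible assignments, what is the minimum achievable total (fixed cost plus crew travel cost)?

697

Open {W2, W4}; cheapest assignment that respects the capacities:
  W2 (cap 37, load 35): R1, R2, R4, R6 — cost 3×10 + 10×6 + 12×7 + 10×6 = 234
  W4 (cap 15, load 14): R3, R5 — cost 11×2 + 3×10 = 52
  Shipping 286, fixed 411 → total 697.
  Any other capacity-feasible assignment to {W2, W4} ships for at least 286.
Compare {W1, W2}: its best feasible assignment gives total 803.
Compare {W2, W3}: its best feasible assignment gives total 844.
Every other set of open sites that can feasibly serve all demand totals ≥ 803 even under its best assignment. Minimum: 697.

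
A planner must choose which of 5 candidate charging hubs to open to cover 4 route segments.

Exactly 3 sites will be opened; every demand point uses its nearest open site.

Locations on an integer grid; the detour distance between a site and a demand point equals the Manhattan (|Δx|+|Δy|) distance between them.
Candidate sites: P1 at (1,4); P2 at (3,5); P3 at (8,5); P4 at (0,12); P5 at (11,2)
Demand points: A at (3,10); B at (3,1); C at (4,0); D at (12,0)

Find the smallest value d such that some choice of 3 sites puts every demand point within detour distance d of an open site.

Open {P1, P2, P5}.
  Farthest demand point is C at detour distance 6 (to P2); all others are ≤ 6.
With {P2, P3, P5} the worst case is 6.
With {P2, P4, P5} the worst case is 6.
No size-3 selection achieves below 6.

6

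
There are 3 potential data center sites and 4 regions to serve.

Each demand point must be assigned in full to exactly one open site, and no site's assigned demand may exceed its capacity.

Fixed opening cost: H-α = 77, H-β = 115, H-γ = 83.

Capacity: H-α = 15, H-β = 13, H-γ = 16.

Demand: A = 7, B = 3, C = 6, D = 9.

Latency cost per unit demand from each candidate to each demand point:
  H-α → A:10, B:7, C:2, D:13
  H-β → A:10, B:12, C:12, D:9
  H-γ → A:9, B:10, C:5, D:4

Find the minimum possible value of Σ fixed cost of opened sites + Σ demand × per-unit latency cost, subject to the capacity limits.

292

Open {H-α, H-γ}; cheapest assignment that respects the capacities:
  H-α (cap 15, load 9): B, C — cost 3×7 + 6×2 = 33
  H-γ (cap 16, load 16): A, D — cost 7×9 + 9×4 = 99
  Shipping 132, fixed 160 → total 292.
  Any other capacity-feasible assignment to {H-α, H-γ} ships for at least 132.
Compare {H-β, H-γ}: its best feasible assignment gives total 370.
Compare {H-α, H-β}: its best feasible assignment gives total 391.
Every other set of open sites that can feasibly serve all demand totals ≥ 370 even under its best assignment. Minimum: 292.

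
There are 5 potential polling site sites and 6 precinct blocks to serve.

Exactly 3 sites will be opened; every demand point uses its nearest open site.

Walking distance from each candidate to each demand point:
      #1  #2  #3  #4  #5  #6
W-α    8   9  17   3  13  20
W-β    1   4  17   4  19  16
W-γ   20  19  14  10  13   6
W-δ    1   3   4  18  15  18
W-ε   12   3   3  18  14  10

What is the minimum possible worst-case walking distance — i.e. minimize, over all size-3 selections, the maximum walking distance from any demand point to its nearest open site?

13

Open {W-α, W-β, W-ε}.
  Farthest demand point is #5 at walking distance 13 (to W-α); all others are ≤ 13.
With {W-α, W-γ, W-δ} the worst case is 13.
With {W-α, W-γ, W-ε} the worst case is 13.
No size-3 selection achieves below 13.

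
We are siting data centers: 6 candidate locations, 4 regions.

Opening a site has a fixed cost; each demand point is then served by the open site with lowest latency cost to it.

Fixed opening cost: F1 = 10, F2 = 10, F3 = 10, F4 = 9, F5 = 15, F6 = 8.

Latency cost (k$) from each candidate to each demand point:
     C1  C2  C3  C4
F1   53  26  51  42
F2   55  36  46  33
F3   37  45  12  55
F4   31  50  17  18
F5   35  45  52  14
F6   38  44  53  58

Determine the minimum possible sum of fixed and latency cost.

111

Open {F1, F4}: assign each demand point to its cheapest open site.
  C1→F4 31, C2→F1 26, C3→F4 17, C4→F4 18
  latency cost 92, fixed 19 → total 111.
Compare {F1, F3, F4}: latency cost 87 + fixed 29 = 116.
Compare {F1, F4, F6}: latency cost 92 + fixed 27 = 119.
Compare {F2, F4}: latency cost 102 + fixed 19 = 121.
All other subsets cost ≥ 116. Minimum total cost: 111.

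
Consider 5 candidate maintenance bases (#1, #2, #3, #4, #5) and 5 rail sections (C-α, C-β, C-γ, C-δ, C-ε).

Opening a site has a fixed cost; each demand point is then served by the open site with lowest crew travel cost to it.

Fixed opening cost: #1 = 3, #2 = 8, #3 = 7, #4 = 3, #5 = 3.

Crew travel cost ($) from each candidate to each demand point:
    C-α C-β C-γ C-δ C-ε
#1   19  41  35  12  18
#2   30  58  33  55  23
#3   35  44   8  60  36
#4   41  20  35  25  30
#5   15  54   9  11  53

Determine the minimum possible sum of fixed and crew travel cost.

Open {#1, #4, #5}: assign each demand point to its cheapest open site.
  C-α→#5 15, C-β→#4 20, C-γ→#5 9, C-δ→#5 11, C-ε→#1 18
  crew travel cost 73, fixed 9 → total 82.
Compare {#1, #3, #4, #5}: crew travel cost 72 + fixed 16 = 88.
Compare {#1, #3, #4}: crew travel cost 77 + fixed 13 = 90.
Compare {#1, #2, #4, #5}: crew travel cost 73 + fixed 17 = 90.
All other subsets cost ≥ 88. Minimum total cost: 82.

82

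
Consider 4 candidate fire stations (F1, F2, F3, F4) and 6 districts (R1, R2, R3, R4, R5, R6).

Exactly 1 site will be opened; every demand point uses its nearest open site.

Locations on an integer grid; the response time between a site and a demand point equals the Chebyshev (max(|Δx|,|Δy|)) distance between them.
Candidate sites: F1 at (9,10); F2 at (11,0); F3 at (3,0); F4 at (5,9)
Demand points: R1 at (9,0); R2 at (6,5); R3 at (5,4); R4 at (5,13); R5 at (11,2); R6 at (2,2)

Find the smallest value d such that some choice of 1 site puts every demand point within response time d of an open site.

9

Open {F4}.
  Farthest demand point is R1 at response time 9 (to F4); all others are ≤ 9.
With {F1} the worst case is 10.
With {F2} the worst case is 13.
No size-1 selection achieves below 9.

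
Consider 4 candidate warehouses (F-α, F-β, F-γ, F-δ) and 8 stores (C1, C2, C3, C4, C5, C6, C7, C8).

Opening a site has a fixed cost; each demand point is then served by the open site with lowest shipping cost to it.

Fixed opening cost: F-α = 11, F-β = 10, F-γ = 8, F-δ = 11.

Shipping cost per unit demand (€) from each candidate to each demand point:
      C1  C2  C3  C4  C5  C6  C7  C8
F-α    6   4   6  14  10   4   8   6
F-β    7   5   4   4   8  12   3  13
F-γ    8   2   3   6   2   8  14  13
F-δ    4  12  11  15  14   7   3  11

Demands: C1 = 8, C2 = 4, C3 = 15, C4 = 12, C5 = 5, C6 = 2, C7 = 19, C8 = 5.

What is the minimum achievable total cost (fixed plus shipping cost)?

278

Open {F-α, F-β, F-γ, F-δ}: assign each demand point to its cheapest open site.
  C1→F-δ 8×4=32, C2→F-γ 4×2=8, C3→F-γ 15×3=45, C4→F-β 12×4=48, C5→F-γ 5×2=10, C6→F-α 2×4=8, C7→F-β 19×3=57, C8→F-α 5×6=30
  shipping cost 238, fixed 40 → total 278.
Compare {F-α, F-β, F-γ}: shipping cost 254 + fixed 29 = 283.
Compare {F-α, F-γ, F-δ}: shipping cost 262 + fixed 30 = 292.
Compare {F-β, F-γ, F-δ}: shipping cost 269 + fixed 29 = 298.
All other subsets cost ≥ 283. Minimum total cost: 278.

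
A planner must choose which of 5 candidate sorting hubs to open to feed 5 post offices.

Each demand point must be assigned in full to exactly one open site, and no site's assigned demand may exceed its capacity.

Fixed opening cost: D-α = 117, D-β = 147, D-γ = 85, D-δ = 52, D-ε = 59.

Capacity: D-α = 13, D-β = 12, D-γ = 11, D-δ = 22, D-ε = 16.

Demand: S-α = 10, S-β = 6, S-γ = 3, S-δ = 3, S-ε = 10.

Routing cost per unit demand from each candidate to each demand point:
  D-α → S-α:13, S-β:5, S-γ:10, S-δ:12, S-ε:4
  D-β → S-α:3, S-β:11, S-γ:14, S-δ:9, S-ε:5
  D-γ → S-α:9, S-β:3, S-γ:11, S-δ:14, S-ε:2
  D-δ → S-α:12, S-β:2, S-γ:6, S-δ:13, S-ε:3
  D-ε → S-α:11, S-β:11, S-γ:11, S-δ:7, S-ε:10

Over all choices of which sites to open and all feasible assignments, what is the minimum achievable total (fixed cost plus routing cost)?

302

Open {D-δ, D-ε}; cheapest assignment that respects the capacities:
  D-δ (cap 22, load 19): S-β, S-γ, S-ε — cost 6×2 + 3×6 + 10×3 = 60
  D-ε (cap 16, load 13): S-α, S-δ — cost 10×11 + 3×7 = 131
  Shipping 191, fixed 111 → total 302.
  Any other capacity-feasible assignment to {D-δ, D-ε} ships for at least 191.
Compare {D-γ, D-δ}: its best feasible assignment gives total 326.
Compare {D-β, D-δ}: its best feasible assignment gives total 328.
Every other set of open sites that can feasibly serve all demand totals ≥ 326 even under its best assignment. Minimum: 302.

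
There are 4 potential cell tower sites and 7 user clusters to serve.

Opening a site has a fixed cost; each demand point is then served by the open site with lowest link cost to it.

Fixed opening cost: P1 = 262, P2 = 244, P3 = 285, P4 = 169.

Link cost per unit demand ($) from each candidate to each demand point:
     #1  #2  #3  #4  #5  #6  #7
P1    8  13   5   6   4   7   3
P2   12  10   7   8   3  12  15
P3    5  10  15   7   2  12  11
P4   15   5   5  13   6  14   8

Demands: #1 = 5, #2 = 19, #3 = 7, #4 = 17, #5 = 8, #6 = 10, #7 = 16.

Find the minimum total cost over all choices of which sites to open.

836

Open {P1}: assign each demand point to its cheapest open site.
  #1→P1 5×8=40, #2→P1 19×13=247, #3→P1 7×5=35, #4→P1 17×6=102, #5→P1 8×4=32, #6→P1 10×7=70, #7→P1 16×3=48
  link cost 574, fixed 262 → total 836.
Compare {P1, P4}: link cost 422 + fixed 431 = 853.
Compare {P4}: link cost 742 + fixed 169 = 911.
Compare {P3, P4}: link cost 538 + fixed 454 = 992.
All other subsets cost ≥ 853. Minimum total cost: 836.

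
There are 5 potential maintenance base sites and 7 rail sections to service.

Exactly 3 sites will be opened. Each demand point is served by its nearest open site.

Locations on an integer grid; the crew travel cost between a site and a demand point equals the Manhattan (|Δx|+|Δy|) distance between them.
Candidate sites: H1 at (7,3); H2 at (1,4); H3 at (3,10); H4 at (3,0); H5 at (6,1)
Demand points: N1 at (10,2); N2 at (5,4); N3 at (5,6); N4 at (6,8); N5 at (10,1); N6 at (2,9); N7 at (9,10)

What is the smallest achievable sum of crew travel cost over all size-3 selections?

29

Open {H1, H3, H5}.
  N1→H1 4, N2→H1 3, N3→H1 5, N4→H3 5, N5→H5 4, N6→H3 2, N7→H3 6  ⇒ total 29.
Compare {H1, H2, H3}: total 30.
Compare {H1, H3, H4}: total 30.
No size-3 selection does better; minimum is 29.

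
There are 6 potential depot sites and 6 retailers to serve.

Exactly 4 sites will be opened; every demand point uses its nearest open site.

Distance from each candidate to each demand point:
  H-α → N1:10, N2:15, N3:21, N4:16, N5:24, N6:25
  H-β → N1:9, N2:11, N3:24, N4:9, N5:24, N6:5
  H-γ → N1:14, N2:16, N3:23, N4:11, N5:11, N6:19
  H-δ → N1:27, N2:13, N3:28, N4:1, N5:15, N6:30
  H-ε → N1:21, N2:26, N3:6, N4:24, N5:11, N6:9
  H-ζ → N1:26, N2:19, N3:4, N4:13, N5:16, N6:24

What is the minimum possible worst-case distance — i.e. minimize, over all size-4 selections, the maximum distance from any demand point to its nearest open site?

Open {H-α, H-β, H-γ, H-ε}.
  Farthest demand point is N2 at distance 11 (to H-β); all others are ≤ 11.
With {H-α, H-β, H-γ, H-ζ} the worst case is 11.
With {H-α, H-β, H-δ, H-ε} the worst case is 11.
No size-4 selection achieves below 11.

11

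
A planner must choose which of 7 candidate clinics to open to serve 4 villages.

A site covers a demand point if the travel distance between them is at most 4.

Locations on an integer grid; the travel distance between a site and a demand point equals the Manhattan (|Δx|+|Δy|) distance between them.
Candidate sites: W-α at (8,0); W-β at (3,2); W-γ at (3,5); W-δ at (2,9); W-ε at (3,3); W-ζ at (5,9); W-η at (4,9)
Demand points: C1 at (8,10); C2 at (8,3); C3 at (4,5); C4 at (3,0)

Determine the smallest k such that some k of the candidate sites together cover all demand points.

3

Coverage sets (demand points within 4 of each site):
  W-α: {C2}
  W-β: {C3, C4}
  W-γ: {C3}
  W-δ: {}
  W-ε: {C3, C4}
  W-ζ: {C1}
  W-η: {C3}
No 2 sites suffice: every size-2 union leaves at least one demand point uncovered.
But {W-α, W-β, W-ζ} covers everything, so the minimum is 3.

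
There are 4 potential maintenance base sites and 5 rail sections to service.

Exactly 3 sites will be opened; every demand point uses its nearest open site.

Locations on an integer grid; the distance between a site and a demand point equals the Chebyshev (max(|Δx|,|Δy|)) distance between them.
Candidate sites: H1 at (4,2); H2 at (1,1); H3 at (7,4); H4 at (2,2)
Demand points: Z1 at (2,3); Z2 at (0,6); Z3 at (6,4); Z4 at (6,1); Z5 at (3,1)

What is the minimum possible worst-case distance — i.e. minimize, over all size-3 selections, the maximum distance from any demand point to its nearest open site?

Open {H1, H2, H3}.
  Farthest demand point is Z2 at distance 4 (to H1); all others are ≤ 4.
With {H1, H2, H4} the worst case is 4.
With {H1, H3, H4} the worst case is 4.
No size-3 selection achieves below 4.

4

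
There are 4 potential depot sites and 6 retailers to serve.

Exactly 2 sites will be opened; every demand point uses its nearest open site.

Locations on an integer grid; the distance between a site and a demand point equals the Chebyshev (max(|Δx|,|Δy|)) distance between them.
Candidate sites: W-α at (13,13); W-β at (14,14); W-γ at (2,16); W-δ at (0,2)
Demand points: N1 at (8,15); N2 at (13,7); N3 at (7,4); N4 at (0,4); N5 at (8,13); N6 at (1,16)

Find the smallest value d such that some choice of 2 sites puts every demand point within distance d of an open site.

Open {W-γ, W-δ}.
  Farthest demand point is N2 at distance 11 (to W-γ); all others are ≤ 11.
With {W-α, W-γ} the worst case is 12.
With {W-α, W-δ} the worst case is 12.
No size-2 selection achieves below 11.

11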